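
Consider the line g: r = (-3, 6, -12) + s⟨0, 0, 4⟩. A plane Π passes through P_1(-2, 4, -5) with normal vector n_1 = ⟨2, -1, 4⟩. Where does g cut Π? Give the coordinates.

Π: n_1·r = n_1·P_1 gives 2x - y + 4z = -28.
Substitute r = (-3, 6, -12) + t(0, 0, 4) into the plane: -60 + 16t = -28, so t = 2.
Intersection: (-3, 6, -12) + 2·(0, 0, 4) = (-3, 6, -4).

(-3, 6, -4)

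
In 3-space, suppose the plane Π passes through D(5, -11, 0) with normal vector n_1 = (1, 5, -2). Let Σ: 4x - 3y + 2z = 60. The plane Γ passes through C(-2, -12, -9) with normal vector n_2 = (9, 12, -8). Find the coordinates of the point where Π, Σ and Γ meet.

(6, -10, 3)

Π: n_1·r = n_1·D gives x + 5y - 2z = -50.
Γ: n_2·r = n_2·C gives 9x + 12y - 8z = -90.
Solving the 3×3 linear system x + 5y - 2z = -50, 4x - 3y + 2z = 60, 9x + 12y - 8z = -90 (e.g. by elimination or Cramer's rule, determinant = 100) gives (6, -10, 3).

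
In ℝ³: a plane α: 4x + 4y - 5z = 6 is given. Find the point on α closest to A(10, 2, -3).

Foot = A − λn with λ = (n·A − d)/|n|² = (63 − 6)/57 = 1.
Foot = (10, 2, -3) − 1·(4, 4, -5) = (6, -2, 2).

(6, -2, 2)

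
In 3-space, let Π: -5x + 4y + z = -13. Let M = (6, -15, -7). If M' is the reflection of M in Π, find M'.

λ = (n·M − d)/|n|² = (-97 − (-13))/42 = -2.
Reflection = M − 2λn = (6, -15, -7) − (-4)·(-5, 4, 1) = (-14, 1, -3).

(-14, 1, -3)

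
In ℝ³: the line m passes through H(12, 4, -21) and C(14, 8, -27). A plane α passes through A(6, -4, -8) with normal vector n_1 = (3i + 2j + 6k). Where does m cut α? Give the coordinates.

(8, -4, -9)

A direction vector for m is C − H = (2, 4, -6).
α: n_1·r = n_1·A gives 3x + 2y + 6z = -38.
Substitute r = (12, 4, -21) + t(2, 4, -6) into the plane: -82 + (-22)t = -38, so t = -2.
Intersection: (12, 4, -21) + (-2)·(2, 4, -6) = (8, -4, -9).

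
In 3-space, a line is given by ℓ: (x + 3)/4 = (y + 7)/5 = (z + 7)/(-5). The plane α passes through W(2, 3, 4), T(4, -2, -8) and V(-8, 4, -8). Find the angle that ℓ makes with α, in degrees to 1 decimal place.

ℓ has direction (4, 5, -5) through (-3, -7, -7).
WT = (2, -5, -12), WV = (-10, 1, -12); a normal to α is WT × WV = (72, 144, -48).
Using W: α has equation 72x + 144y - 48z = 384.
sin θ = |n·v| / (|n||v|) = |1248| / (√28224 · √66) = 0.91439.
θ ≈ 66.1°.

66.1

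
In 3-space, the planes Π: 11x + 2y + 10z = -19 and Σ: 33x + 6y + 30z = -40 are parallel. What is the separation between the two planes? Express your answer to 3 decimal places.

0.378

Rescale Σ by 1/3: 11x + 2y + 10z = -40/3. Then distance = |-19 − (-40/3)| / √225 ≈ 0.378.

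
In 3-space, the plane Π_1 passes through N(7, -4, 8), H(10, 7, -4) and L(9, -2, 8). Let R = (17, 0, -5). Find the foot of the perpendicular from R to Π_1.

NH = (3, 11, -12), NL = (2, 2, 0); a normal to Π_1 is NH × NL = (24, -24, -16).
Using N: Π_1 has equation 24x - 24y - 16z = 136.
Foot = R − λn with λ = (n·R − d)/|n|² = (488 − 136)/1408 = 1/4.
Foot = (17, 0, -5) − (1/4)·(24, -24, -16) = (11, 6, -1).

(11, 6, -1)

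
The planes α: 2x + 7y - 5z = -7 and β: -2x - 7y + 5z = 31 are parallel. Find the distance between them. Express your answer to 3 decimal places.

2.717

Rescale β by 1/(-1): 2x + 7y - 5z = -31. Then distance = |-7 − (-31)| / √78 ≈ 2.717.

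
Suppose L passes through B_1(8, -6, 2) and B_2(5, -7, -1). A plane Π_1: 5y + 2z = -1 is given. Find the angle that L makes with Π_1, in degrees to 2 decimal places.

27.94

A direction vector for L is B_2 − B_1 = (-3, -1, -3).
sin θ = |n·v| / (|n||v|) = |-11| / (√29 · √19) = 0.46862.
θ ≈ 27.94°.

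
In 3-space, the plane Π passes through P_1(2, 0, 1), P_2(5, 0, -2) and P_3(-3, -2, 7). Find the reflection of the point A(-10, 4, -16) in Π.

P_1P_2 = (3, 0, -3), P_1P_3 = (-5, -2, 6); a normal to Π is P_1P_2 × P_1P_3 = (-6, -3, -6).
Using P_1: Π has equation -6x - 3y - 6z = -18.
λ = (n·A − d)/|n|² = (144 − (-18))/81 = 2.
Reflection = A − 2λn = (-10, 4, -16) − 4·(-6, -3, -6) = (14, 16, 8).

(14, 16, 8)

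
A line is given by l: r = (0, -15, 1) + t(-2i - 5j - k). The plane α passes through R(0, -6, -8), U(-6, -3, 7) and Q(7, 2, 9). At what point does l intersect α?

RU = (-6, 3, 15), RQ = (7, 8, 17); a normal to α is RU × RQ = (-69, 207, -69).
Using R: α has equation -69x + 207y - 69z = -690.
Substitute r = (0, -15, 1) + t(-2, -5, -1) into the plane: -3174 + (-828)t = -690, so t = -3.
Intersection: (0, -15, 1) + (-3)·(-2, -5, -1) = (6, 0, 4).

(6, 0, 4)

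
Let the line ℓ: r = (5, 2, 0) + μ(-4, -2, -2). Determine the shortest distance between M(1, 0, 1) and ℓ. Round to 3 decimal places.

Taking (5, 2, 0) on ℓ with direction v = (-4, -2, -2): w = M − (5, 2, 0) = (-4, -2, 1), and w × v = (6, -12, 0).
Distance = |w × v| / |v| = √180 / √24 ≈ 2.739.

2.739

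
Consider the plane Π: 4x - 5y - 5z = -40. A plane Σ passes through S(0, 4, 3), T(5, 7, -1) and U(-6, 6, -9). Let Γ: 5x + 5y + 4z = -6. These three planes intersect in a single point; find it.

ST = (5, 3, -4), SU = (-6, 2, -12); a normal to Σ is ST × SU = (-28, 84, 28).
Using S: Σ has equation -28x + 84y + 28z = 420.
Solving the 3×3 linear system 4x - 5y - 5z = -40, -28x + 84y + 28z = 420, 5x + 5y + 4z = -6 (e.g. by elimination or Cramer's rule, determinant = 2324) gives (-5, 3, 1).

(-5, 3, 1)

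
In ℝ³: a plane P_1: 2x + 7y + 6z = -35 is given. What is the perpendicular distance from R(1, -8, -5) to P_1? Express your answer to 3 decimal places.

5.194

n·R − d = (2)·(1) + (7)·(-8) + (6)·(-5) − (-35) = -49; |n| = √89.
Distance = |-49| / √89 = 49/√89 ≈ 5.194.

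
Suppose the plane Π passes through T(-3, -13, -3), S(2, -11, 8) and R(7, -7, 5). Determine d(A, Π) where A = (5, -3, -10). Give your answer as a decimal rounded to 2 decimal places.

TS = (5, 2, 11), TR = (10, 6, 8); a normal to Π is TS × TR = (-50, 70, 10).
Using T: Π has equation -50x + 70y + 10z = -790.
n·A − d = (-50)·(5) + (70)·(-3) + (10)·(-10) − (-790) = 230; |n| = √7500.
Distance = |230| / √7500 = 230/√7500 ≈ 2.66.

2.66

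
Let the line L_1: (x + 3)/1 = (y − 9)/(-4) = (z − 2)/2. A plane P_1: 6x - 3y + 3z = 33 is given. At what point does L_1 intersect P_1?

L_1 has direction (1, -4, 2) through (-3, 9, 2).
Substitute r = (-3, 9, 2) + t(1, -4, 2) into the plane: -39 + 24t = 33, so t = 3.
Intersection: (-3, 9, 2) + 3·(1, -4, 2) = (0, -3, 8).

(0, -3, 8)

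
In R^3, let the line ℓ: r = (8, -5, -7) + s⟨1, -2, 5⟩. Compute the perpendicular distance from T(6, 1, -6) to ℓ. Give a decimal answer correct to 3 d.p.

6.189

Taking (8, -5, -7) on ℓ with direction v = (1, -2, 5): w = T − (8, -5, -7) = (-2, 6, 1), and w × v = (32, 11, -2).
Distance = |w × v| / |v| = √1149 / √30 ≈ 6.189.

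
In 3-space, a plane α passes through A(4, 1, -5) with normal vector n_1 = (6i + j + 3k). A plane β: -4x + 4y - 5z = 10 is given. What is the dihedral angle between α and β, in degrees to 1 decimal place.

46.9

α: n_1·r = n_1·A gives 6x + y + 3z = 10.
cos θ = |n₁·n₂| / (|n₁||n₂|) = |-35| / (√46 · √57).
θ = arccos(0.68352) ≈ 46.9°.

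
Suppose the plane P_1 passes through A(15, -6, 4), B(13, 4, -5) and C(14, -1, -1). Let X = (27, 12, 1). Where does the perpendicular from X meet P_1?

AB = (-2, 10, -9), AC = (-1, 5, -5); a normal to P_1 is AB × AC = (-5, -1, 0).
Using A: P_1 has equation -5x - y = -69.
Foot = X − λn with λ = (n·X − d)/|n|² = (-147 − (-69))/26 = -3.
Foot = (27, 12, 1) − (-3)·(-5, -1, 0) = (12, 9, 1).

(12, 9, 1)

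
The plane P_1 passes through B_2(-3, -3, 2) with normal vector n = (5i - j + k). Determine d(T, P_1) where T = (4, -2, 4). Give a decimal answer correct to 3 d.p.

P_1: n·r = n·B_2 gives 5x - y + z = -10.
n·T − d = (5)·(4) + (-1)·(-2) + (1)·(4) − (-10) = 36; |n| = √27.
Distance = |36| / √27 = 36/√27 ≈ 6.928.

6.928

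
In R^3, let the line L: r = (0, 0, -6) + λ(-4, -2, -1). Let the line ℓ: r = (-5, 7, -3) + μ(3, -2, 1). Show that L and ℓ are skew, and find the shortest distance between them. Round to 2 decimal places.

4.73

Common perpendicular direction n = (-4, -2, -1) × (3, -2, 1) = (-4, 1, 14).
With w = (-5, 7, -3) − (0, 0, -6) = (-5, 7, 3), w · n = 69.
Since n ≠ 0 the lines are not parallel, and w · n = 69 ≠ 0 so they do not intersect; hence they are skew.
Distance = |w · n| / |n| = |69| / √213 ≈ 4.73.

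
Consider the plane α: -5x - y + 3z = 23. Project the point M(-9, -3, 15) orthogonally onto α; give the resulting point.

Foot = M − λn with λ = (n·M − d)/|n|² = (93 − 23)/35 = 2.
Foot = (-9, -3, 15) − 2·(-5, -1, 3) = (1, -1, 9).

(1, -1, 9)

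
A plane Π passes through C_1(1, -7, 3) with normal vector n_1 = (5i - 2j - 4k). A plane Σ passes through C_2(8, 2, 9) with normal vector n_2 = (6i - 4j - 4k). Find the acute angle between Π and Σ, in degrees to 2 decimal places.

Π: n_1·r = n_1·C_1 gives 5x - 2y - 4z = 7.
Σ: n_2·r = n_2·C_2 gives 6x - 4y - 4z = 4.
cos θ = |n₁·n₂| / (|n₁||n₂|) = |54| / (√45 · √68).
θ = arccos(0.97619) ≈ 12.53°.

12.53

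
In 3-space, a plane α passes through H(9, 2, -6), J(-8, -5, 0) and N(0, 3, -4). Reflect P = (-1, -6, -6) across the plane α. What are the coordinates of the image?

HJ = (-17, -7, 6), HN = (-9, 1, 2); a normal to α is HJ × HN = (-20, -20, -80).
Using H: α has equation -20x - 20y - 80z = 260.
λ = (n·P − d)/|n|² = (620 − 260)/7200 = 1/20.
Reflection = P − 2λn = (-1, -6, -6) − (1/10)·(-20, -20, -80) = (1, -4, 2).

(1, -4, 2)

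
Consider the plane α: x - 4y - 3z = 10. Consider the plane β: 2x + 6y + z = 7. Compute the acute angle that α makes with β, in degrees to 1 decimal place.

40.0

cos θ = |n₁·n₂| / (|n₁||n₂|) = |-25| / (√26 · √41).
θ = arccos(0.76570) ≈ 40.0°.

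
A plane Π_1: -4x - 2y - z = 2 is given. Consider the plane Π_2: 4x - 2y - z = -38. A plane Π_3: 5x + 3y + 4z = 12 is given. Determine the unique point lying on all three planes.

(-5, 7, 4)

Solving the 3×3 linear system -4x - 2y - z = 2, 4x - 2y - z = -38, 5x + 3y + 4z = 12 (e.g. by elimination or Cramer's rule, determinant = 40) gives (-5, 7, 4).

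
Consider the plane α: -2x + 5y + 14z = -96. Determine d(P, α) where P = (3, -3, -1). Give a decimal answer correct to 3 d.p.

4.067

n·P − d = (-2)·(3) + (5)·(-3) + (14)·(-1) − (-96) = 61; |n| = √225.
Distance = |61| / √225 = 61/√225 ≈ 4.067.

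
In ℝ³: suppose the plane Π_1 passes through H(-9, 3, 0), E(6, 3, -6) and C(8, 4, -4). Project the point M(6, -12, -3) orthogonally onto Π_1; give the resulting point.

HE = (15, 0, -6), HC = (17, 1, -4); a normal to Π_1 is HE × HC = (6, -42, 15).
Using H: Π_1 has equation 6x - 42y + 15z = -180.
Foot = M − λn with λ = (n·M − d)/|n|² = (495 − (-180))/2025 = 1/3.
Foot = (6, -12, -3) − (1/3)·(6, -42, 15) = (4, 2, -8).

(4, 2, -8)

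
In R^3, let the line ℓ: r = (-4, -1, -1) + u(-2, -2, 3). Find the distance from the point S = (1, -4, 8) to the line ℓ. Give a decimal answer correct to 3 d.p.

9.159

Taking (-4, -1, -1) on ℓ with direction v = (-2, -2, 3): w = S − (-4, -1, -1) = (5, -3, 9), and w × v = (9, -33, -16).
Distance = |w × v| / |v| = √1426 / √17 ≈ 9.159.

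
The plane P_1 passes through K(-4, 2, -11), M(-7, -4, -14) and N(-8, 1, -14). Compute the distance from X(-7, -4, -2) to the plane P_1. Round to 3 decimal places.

KM = (-3, -6, -3), KN = (-4, -1, -3); a normal to P_1 is KM × KN = (15, 3, -21).
Using K: P_1 has equation 15x + 3y - 21z = 177.
n·X − d = (15)·(-7) + (3)·(-4) + (-21)·(-2) − 177 = -252; |n| = √675.
Distance = |-252| / √675 = 252/√675 ≈ 9.699.

9.699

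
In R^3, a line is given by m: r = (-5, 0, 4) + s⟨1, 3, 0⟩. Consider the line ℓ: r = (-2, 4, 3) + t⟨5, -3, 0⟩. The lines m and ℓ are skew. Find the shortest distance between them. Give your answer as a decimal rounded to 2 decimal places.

1.00

Common perpendicular direction n = (1, 3, 0) × (5, -3, 0) = (0, 0, -18).
With w = (-2, 4, 3) − (-5, 0, 4) = (3, 4, -1), w · n = 18.
Distance = |w · n| / |n| = |18| / √324 ≈ 1.00.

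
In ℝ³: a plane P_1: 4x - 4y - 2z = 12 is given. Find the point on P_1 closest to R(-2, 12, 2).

Foot = R − λn with λ = (n·R − d)/|n|² = (-60 − 12)/36 = -2.
Foot = (-2, 12, 2) − (-2)·(4, -4, -2) = (6, 4, -2).

(6, 4, -2)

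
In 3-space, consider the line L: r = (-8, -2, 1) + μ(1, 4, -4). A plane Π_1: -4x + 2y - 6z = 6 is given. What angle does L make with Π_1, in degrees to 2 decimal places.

40.64

sin θ = |n·v| / (|n||v|) = |28| / (√56 · √33) = 0.65134.
θ ≈ 40.64°.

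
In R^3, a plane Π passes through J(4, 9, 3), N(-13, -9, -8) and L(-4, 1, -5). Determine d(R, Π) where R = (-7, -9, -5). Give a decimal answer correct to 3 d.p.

JN = (-17, -18, -11), JL = (-8, -8, -8); a normal to Π is JN × JL = (56, -48, -8).
Using J: Π has equation 56x - 48y - 8z = -232.
n·R − d = (56)·(-7) + (-48)·(-9) + (-8)·(-5) − (-232) = 312; |n| = √5504.
Distance = |312| / √5504 = 312/√5504 ≈ 4.205.

4.205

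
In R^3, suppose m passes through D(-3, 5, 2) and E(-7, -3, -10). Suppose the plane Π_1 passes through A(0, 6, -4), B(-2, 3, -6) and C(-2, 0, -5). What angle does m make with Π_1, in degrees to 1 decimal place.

A direction vector for m is E − D = (-4, -8, -12).
AB = (-2, -3, -2), AC = (-2, -6, -1); a normal to Π_1 is AB × AC = (-9, 2, 6).
Using A: Π_1 has equation -9x + 2y + 6z = -12.
sin θ = |n·v| / (|n||v|) = |-52| / (√121 · √224) = 0.31585.
θ ≈ 18.4°.

18.4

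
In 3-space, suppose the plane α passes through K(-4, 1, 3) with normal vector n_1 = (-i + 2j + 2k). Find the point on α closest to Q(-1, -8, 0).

α: n_1·r = n_1·K gives -x + 2y + 2z = 12.
Foot = Q − λn with λ = (n·Q − d)/|n|² = (-15 − 12)/9 = -3.
Foot = (-1, -8, 0) − (-3)·(-1, 2, 2) = (-4, -2, 6).

(-4, -2, 6)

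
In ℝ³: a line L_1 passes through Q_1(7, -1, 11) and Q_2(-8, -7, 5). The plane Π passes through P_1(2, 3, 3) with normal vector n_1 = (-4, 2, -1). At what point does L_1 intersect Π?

A direction vector for L_1 is Q_2 − Q_1 = (-15, -6, -6).
Π: n_1·r = n_1·P_1 gives -4x + 2y - z = -5.
Substitute r = (7, -1, 11) + t(-15, -6, -6) into the plane: -41 + 54t = -5, so t = 2/3.
Intersection: (7, -1, 11) + (2/3)·(-15, -6, -6) = (-3, -5, 7).

(-3, -5, 7)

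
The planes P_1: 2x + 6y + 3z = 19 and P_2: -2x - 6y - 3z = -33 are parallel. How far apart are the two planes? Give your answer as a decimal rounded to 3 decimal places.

Rescale P_2 by 1/(-1): 2x + 6y + 3z = 33. Then distance = |19 − 33| / √49 ≈ 2.000.

2.000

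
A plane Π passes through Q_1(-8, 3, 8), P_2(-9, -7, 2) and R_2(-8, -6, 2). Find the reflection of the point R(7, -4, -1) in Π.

Q_1P_2 = (-1, -10, -6), Q_1R_2 = (0, -9, -6); a normal to Π is Q_1P_2 × Q_1R_2 = (6, -6, 9).
Using Q_1: Π has equation 6x - 6y + 9z = 6.
λ = (n·R − d)/|n|² = (57 − 6)/153 = 1/3.
Reflection = R − 2λn = (7, -4, -1) − (2/3)·(6, -6, 9) = (3, 0, -7).

(3, 0, -7)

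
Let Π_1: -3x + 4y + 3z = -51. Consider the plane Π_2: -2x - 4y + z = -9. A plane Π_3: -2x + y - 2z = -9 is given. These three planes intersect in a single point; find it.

(8, -3, -5)

Solving the 3×3 linear system -3x + 4y + 3z = -51, -2x - 4y + z = -9, -2x + y - 2z = -9 (e.g. by elimination or Cramer's rule, determinant = -75) gives (8, -3, -5).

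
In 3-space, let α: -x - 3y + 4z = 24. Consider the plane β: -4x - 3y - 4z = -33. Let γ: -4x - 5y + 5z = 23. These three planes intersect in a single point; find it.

Solving the 3×3 linear system -x - 3y + 4z = 24, -4x - 3y - 4z = -33, -4x - 5y + 5z = 23 (e.g. by elimination or Cramer's rule, determinant = -41) gives (3, -1, 6).

(3, -1, 6)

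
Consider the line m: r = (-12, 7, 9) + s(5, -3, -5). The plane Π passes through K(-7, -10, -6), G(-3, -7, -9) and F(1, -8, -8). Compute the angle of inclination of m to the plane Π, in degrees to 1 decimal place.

47.4

KG = (4, 3, -3), KF = (8, 2, -2); a normal to Π is KG × KF = (0, -16, -16).
Using K: Π has equation -16y - 16z = 256.
sin θ = |n·v| / (|n||v|) = |128| / (√512 · √59) = 0.73646.
θ ≈ 47.4°.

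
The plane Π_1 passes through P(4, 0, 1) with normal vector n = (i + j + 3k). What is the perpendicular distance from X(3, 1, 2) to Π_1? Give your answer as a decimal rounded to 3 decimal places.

0.905

Π_1: n·r = n·P gives x + y + 3z = 7.
n·X − d = (1)·(3) + (1)·(1) + (3)·(2) − 7 = 3; |n| = √11.
Distance = |3| / √11 = 3/√11 ≈ 0.905.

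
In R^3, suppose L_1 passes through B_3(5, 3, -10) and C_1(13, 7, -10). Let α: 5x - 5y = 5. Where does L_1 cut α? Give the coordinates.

A direction vector for L_1 is C_1 − B_3 = (8, 4, 0).
Substitute r = (5, 3, -10) + t(8, 4, 0) into the plane: 10 + 20t = 5, so t = -1/4.
Intersection: (5, 3, -10) + (-1/4)·(8, 4, 0) = (3, 2, -10).

(3, 2, -10)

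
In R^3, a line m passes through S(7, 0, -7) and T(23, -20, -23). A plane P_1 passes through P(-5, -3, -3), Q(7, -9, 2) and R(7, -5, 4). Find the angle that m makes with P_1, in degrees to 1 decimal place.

A direction vector for m is T − S = (16, -20, -16).
PQ = (12, -6, 5), PR = (12, -2, 7); a normal to P_1 is PQ × PR = (-32, -24, 48).
Using P: P_1 has equation -32x - 24y + 48z = 88.
sin θ = |n·v| / (|n||v|) = |-800| / (√3904 · √912) = 0.42397.
θ ≈ 25.1°.

25.1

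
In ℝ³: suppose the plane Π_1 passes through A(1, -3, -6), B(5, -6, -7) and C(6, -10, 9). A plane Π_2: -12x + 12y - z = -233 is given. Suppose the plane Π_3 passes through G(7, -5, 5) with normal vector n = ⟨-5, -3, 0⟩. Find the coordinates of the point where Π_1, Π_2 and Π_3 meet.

(10, -10, -7)

AB = (4, -3, -1), AC = (5, -7, 15); a normal to Π_1 is AB × AC = (-52, -65, -13).
Using A: Π_1 has equation -52x - 65y - 13z = 221.
Π_3: n·r = n·G gives -5x - 3y = -20.
Solving the 3×3 linear system -52x - 65y - 13z = 221, -12x + 12y - z = -233, -5x - 3y = -20 (e.g. by elimination or Cramer's rule, determinant = -1417) gives (10, -10, -7).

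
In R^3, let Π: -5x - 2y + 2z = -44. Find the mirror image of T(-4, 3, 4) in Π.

λ = (n·T − d)/|n|² = (22 − (-44))/33 = 2.
Reflection = T − 2λn = (-4, 3, 4) − 4·(-5, -2, 2) = (16, 11, -4).

(16, 11, -4)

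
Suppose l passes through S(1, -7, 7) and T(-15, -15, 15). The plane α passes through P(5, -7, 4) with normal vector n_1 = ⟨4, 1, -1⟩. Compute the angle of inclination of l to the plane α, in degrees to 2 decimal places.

74.21

A direction vector for l is T − S = (-16, -8, 8).
α: n_1·r = n_1·P gives 4x + y - z = 9.
sin θ = |n·v| / (|n||v|) = |-80| / (√18 · √384) = 0.96225.
θ ≈ 74.21°.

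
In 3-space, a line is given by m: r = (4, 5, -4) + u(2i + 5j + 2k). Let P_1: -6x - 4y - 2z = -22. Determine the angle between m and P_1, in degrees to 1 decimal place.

56.9

sin θ = |n·v| / (|n||v|) = |-36| / (√56 · √33) = 0.83744.
θ ≈ 56.9°.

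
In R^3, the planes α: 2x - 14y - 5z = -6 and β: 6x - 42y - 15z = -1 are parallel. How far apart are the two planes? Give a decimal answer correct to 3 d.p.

Rescale β by 1/3: 2x - 14y - 5z = -1/3. Then distance = |-6 − (-1/3)| / √225 ≈ 0.378.

0.378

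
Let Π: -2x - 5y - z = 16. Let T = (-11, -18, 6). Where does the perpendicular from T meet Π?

Foot = T − λn with λ = (n·T − d)/|n|² = (106 − 16)/30 = 3.
Foot = (-11, -18, 6) − 3·(-2, -5, -1) = (-5, -3, 9).

(-5, -3, 9)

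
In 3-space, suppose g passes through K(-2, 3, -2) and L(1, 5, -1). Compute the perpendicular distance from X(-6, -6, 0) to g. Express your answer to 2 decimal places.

6.71

A direction vector for g is L − K = (3, 2, 1).
Taking (-2, 3, -2) on g with direction v = (3, 2, 1): w = X − (-2, 3, -2) = (-4, -9, 2), and w × v = (-13, 10, 19).
Distance = |w × v| / |v| = √630 / √14 ≈ 6.71.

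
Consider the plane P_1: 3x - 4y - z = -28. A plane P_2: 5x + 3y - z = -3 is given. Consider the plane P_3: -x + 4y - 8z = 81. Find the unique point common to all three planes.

(-5, 5, -7)

Solving the 3×3 linear system 3x - 4y - z = -28, 5x + 3y - z = -3, -x + 4y - 8z = 81 (e.g. by elimination or Cramer's rule, determinant = -247) gives (-5, 5, -7).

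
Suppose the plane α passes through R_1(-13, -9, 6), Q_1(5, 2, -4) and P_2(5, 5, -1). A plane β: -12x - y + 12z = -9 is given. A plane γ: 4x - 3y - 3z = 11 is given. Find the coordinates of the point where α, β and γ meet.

R_1Q_1 = (18, 11, -10), R_1P_2 = (18, 14, -7); a normal to α is R_1Q_1 × R_1P_2 = (63, -54, 54).
Using R_1: α has equation 63x - 54y + 54z = -9.
Solving the 3×3 linear system 63x - 54y + 54z = -9, -12x - y + 12z = -9, 4x - 3y - 3z = 11 (e.g. by elimination or Cramer's rule, determinant = 3969) gives (-1, -3, -2).

(-1, -3, -2)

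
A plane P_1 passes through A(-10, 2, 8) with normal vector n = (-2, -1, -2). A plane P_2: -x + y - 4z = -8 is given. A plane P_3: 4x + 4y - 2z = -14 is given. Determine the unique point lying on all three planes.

P_1: n·r = n·A gives -2x - y - 2z = 2.
Solving the 3×3 linear system -2x - y - 2z = 2, -x + y - 4z = -8, 4x + 4y - 2z = -14 (e.g. by elimination or Cramer's rule, determinant = 6) gives (4, -8, -1).

(4, -8, -1)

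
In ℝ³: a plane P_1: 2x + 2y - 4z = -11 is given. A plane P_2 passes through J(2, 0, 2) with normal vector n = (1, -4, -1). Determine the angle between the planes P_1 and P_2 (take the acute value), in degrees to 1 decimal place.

84.5

P_2: n·r = n·J gives x - 4y - z = 0.
cos θ = |n₁·n₂| / (|n₁||n₂|) = |-2| / (√24 · √18).
θ = arccos(0.09623) ≈ 84.5°.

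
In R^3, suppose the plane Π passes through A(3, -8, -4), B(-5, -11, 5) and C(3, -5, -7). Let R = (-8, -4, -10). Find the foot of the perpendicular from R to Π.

(-5, 0, -6)

AB = (-8, -3, 9), AC = (0, 3, -3); a normal to Π is AB × AC = (-18, -24, -24).
Using A: Π has equation -18x - 24y - 24z = 234.
Foot = R − λn with λ = (n·R − d)/|n|² = (480 − 234)/1476 = 1/6.
Foot = (-8, -4, -10) − (1/6)·(-18, -24, -24) = (-5, 0, -6).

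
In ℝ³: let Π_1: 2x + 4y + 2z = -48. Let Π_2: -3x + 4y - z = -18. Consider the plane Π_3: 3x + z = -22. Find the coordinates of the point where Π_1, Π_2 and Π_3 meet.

(-9, -10, 5)

Solving the 3×3 linear system 2x + 4y + 2z = -48, -3x + 4y - z = -18, 3x + z = -22 (e.g. by elimination or Cramer's rule, determinant = -16) gives (-9, -10, 5).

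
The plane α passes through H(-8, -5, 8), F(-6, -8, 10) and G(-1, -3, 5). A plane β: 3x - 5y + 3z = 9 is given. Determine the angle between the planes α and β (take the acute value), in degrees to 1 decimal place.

HF = (2, -3, 2), HG = (7, 2, -3); a normal to α is HF × HG = (5, 20, 25).
Using H: α has equation 5x + 20y + 25z = 60.
cos θ = |n₁·n₂| / (|n₁||n₂|) = |-10| / (√1050 · √43).
θ = arccos(0.04706) ≈ 87.3°.

87.3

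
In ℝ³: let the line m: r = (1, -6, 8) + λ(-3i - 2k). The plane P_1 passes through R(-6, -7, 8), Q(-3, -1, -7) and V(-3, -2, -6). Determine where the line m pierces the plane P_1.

(-5, -6, 4)

RQ = (3, 6, -15), RV = (3, 5, -14); a normal to P_1 is RQ × RV = (-9, -3, -3).
Using R: P_1 has equation -9x - 3y - 3z = 51.
Substitute r = (1, -6, 8) + t(-3, 0, -2) into the plane: -15 + 33t = 51, so t = 2.
Intersection: (1, -6, 8) + 2·(-3, 0, -2) = (-5, -6, 4).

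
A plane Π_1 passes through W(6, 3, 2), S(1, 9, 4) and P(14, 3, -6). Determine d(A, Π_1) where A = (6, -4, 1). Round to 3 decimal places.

3.000

WS = (-5, 6, 2), WP = (8, 0, -8); a normal to Π_1 is WS × WP = (-48, -24, -48).
Using W: Π_1 has equation -48x - 24y - 48z = -456.
n·A − d = (-48)·(6) + (-24)·(-4) + (-48)·(1) − (-456) = 216; |n| = √5184.
Distance = |216| / √5184 = 216/√5184 ≈ 3.000.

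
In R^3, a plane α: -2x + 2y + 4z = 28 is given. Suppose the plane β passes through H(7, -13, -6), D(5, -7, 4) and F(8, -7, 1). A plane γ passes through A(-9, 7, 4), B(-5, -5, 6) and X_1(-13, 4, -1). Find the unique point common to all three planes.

(-1, -7, 10)

HD = (-2, 6, 10), HF = (1, 6, 7); a normal to β is HD × HF = (-18, 24, -18).
Using H: β has equation -18x + 24y - 18z = -330.
AB = (4, -12, 2), AX_1 = (-4, -3, -5); a normal to γ is AB × AX_1 = (66, 12, -60).
Using A: γ has equation 66x + 12y - 60z = -750.
Solving the 3×3 linear system -2x + 2y + 4z = 28, -18x + 24y - 18z = -330, 66x + 12y - 60z = -750 (e.g. by elimination or Cramer's rule, determinant = -9288) gives (-1, -7, 10).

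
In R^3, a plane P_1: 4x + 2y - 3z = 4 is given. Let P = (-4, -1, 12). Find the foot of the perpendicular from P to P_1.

(4, 3, 6)

Foot = P − λn with λ = (n·P − d)/|n|² = (-54 − 4)/29 = -2.
Foot = (-4, -1, 12) − (-2)·(4, 2, -3) = (4, 3, 6).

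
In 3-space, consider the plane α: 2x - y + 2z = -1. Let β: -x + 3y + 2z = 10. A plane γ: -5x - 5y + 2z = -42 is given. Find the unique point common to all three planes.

(3, 5, -1)

Solving the 3×3 linear system 2x - y + 2z = -1, -x + 3y + 2z = 10, -5x - 5y + 2z = -42 (e.g. by elimination or Cramer's rule, determinant = 80) gives (3, 5, -1).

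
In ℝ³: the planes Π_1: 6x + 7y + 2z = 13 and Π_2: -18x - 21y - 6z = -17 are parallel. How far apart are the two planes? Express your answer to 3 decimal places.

Rescale Π_2 by 1/(-3): 6x + 7y + 2z = 17/3. Then distance = |13 − (17/3)| / √89 ≈ 0.777.

0.777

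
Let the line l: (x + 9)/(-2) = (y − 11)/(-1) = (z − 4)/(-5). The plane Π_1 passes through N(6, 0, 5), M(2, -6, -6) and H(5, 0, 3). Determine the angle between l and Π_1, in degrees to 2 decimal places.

l has direction (-2, -1, -5) through (-9, 11, 4).
NM = (-4, -6, -11), NH = (-1, 0, -2); a normal to Π_1 is NM × NH = (12, 3, -6).
Using N: Π_1 has equation 12x + 3y - 6z = 42.
sin θ = |n·v| / (|n||v|) = |3| / (√189 · √30) = 0.03984.
θ ≈ 2.28°.

2.28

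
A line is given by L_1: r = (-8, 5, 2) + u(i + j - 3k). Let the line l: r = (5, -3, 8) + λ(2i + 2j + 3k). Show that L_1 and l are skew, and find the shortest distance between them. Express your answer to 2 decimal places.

14.85

Common perpendicular direction n = (1, 1, -3) × (2, 2, 3) = (9, -9, 0).
With w = (5, -3, 8) − (-8, 5, 2) = (13, -8, 6), w · n = 189.
Since n ≠ 0 the lines are not parallel, and w · n = 189 ≠ 0 so they do not intersect; hence they are skew.
Distance = |w · n| / |n| = |189| / √162 ≈ 14.85.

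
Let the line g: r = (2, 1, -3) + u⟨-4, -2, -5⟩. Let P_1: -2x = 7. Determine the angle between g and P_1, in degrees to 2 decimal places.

sin θ = |n·v| / (|n||v|) = |8| / (√4 · √45) = 0.59628.
θ ≈ 36.60°.

36.60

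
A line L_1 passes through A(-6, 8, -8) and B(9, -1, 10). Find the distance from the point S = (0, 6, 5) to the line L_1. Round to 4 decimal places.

4.8314

A direction vector for L_1 is B − A = (15, -9, 18).
Taking (-6, 8, -8) on L_1 with direction v = (15, -9, 18): w = S − (-6, 8, -8) = (6, -2, 13), and w × v = (81, 87, -24).
Distance = |w × v| / |v| = √14706 / √630 ≈ 4.8314.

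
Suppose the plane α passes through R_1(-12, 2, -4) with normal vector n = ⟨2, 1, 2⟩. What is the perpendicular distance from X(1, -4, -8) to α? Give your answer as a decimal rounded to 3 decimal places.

4.000

α: n·r = n·R_1 gives 2x + y + 2z = -30.
n·X − d = (2)·(1) + (1)·(-4) + (2)·(-8) − (-30) = 12; |n| = √9.
Distance = |12| / √9 = 12/√9 ≈ 4.000.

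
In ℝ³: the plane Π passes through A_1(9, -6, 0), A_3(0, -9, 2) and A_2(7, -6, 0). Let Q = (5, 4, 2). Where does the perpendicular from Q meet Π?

A_1A_3 = (-9, -3, 2), A_1A_2 = (-2, 0, 0); a normal to Π is A_1A_3 × A_1A_2 = (0, -4, -6).
Using A_1: Π has equation -4y - 6z = 24.
Foot = Q − λn with λ = (n·Q − d)/|n|² = (-28 − 24)/52 = -1.
Foot = (5, 4, 2) − (-1)·(0, -4, -6) = (5, 0, -4).

(5, 0, -4)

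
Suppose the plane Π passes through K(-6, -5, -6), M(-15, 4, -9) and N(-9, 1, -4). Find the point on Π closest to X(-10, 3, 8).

KM = (-9, 9, -3), KN = (-3, 6, 2); a normal to Π is KM × KN = (36, 27, -27).
Using K: Π has equation 36x + 27y - 27z = -189.
Foot = X − λn with λ = (n·X − d)/|n|² = (-495 − (-189))/2754 = -1/9.
Foot = (-10, 3, 8) − (-1/9)·(36, 27, -27) = (-6, 6, 5).

(-6, 6, 5)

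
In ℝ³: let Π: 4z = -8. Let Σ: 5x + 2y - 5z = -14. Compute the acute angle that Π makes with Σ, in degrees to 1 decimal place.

47.1

cos θ = |n₁·n₂| / (|n₁||n₂|) = |-20| / (√16 · √54).
θ = arccos(0.68041) ≈ 47.1°.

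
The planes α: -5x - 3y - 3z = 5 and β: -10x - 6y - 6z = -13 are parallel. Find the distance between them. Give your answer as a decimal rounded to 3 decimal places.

1.754

Rescale β by 1/2: -5x - 3y - 3z = -13/2. Then distance = |5 − (-13/2)| / √43 ≈ 1.754.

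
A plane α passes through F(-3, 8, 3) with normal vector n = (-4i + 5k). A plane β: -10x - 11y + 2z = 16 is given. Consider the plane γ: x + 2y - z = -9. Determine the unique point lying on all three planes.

α: n·r = n·F gives -4x + 5z = 27.
Solving the 3×3 linear system -4x + 5z = 27, -10x - 11y + 2z = 16, x + 2y - z = -9 (e.g. by elimination or Cramer's rule, determinant = -73) gives (2, -2, 7).

(2, -2, 7)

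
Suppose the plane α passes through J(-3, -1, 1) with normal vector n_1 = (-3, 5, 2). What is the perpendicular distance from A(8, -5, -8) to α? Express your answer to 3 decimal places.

α: n_1·r = n_1·J gives -3x + 5y + 2z = 6.
n·A − d = (-3)·(8) + (5)·(-5) + (2)·(-8) − 6 = -71; |n| = √38.
Distance = |-71| / √38 = 71/√38 ≈ 11.518.

11.518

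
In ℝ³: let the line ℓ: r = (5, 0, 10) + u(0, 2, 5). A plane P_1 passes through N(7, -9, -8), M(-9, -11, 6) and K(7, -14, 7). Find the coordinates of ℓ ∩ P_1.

NM = (-16, -2, 14), NK = (0, -5, 15); a normal to P_1 is NM × NK = (40, 240, 80).
Using N: P_1 has equation 40x + 240y + 80z = -2520.
Substitute r = (5, 0, 10) + t(0, 2, 5) into the plane: 1000 + 880t = -2520, so t = -4.
Intersection: (5, 0, 10) + (-4)·(0, 2, 5) = (5, -8, -10).

(5, -8, -10)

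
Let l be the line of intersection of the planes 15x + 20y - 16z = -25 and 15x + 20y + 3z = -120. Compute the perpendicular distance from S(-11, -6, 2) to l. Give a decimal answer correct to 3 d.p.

Direction of l: (15, 20, -16) × (15, 20, 3) = (380, -285, 0).
A point on l: solving the two plane equations with x = 1 gives (1, -6, -5).
Taking (1, -6, -5) on l with direction v = (380, -285, 0): w = S − (1, -6, -5) = (-12, 0, 7), and w × v = (1995, 2660, 3420).
Distance = |w × v| / |v| = √22752025 / √225625 ≈ 10.042.

10.042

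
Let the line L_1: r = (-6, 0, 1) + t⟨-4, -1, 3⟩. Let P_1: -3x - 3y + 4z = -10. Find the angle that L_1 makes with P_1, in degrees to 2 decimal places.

sin θ = |n·v| / (|n||v|) = |27| / (√34 · √26) = 0.90811.
θ ≈ 65.25°.

65.25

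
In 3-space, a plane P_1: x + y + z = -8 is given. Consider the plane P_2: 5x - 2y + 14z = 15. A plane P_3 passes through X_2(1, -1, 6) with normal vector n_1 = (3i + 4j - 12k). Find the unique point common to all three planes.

P_3: n_1·r = n_1·X_2 gives 3x + 4y - 12z = -73.
Solving the 3×3 linear system x + y + z = -8, 5x - 2y + 14z = 15, 3x + 4y - 12z = -73 (e.g. by elimination or Cramer's rule, determinant = 96) gives (-7, -4, 3).

(-7, -4, 3)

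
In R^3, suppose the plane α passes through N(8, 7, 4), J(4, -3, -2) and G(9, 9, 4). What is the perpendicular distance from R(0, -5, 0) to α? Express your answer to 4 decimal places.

2.3591

NJ = (-4, -10, -6), NG = (1, 2, 0); a normal to α is NJ × NG = (12, -6, 2).
Using N: α has equation 12x - 6y + 2z = 62.
n·R − d = (12)·(0) + (-6)·(-5) + (2)·(0) − 62 = -32; |n| = √184.
Distance = |-32| / √184 = 32/√184 ≈ 2.3591.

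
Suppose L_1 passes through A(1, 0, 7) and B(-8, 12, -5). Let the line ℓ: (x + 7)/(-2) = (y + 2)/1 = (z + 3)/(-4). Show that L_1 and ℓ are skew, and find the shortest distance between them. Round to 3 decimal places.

3.970

A direction vector for L_1 is B − A = (-9, 12, -12).
ℓ has direction (-2, 1, -4) through (-7, -2, -3).
Common perpendicular direction n = (-9, 12, -12) × (-2, 1, -4) = (-36, -12, 15).
With w = (-7, -2, -3) − (1, 0, 7) = (-8, -2, -10), w · n = 162.
Since n ≠ 0 the lines are not parallel, and w · n = 162 ≠ 0 so they do not intersect; hence they are skew.
Distance = |w · n| / |n| = |162| / √1665 ≈ 3.970.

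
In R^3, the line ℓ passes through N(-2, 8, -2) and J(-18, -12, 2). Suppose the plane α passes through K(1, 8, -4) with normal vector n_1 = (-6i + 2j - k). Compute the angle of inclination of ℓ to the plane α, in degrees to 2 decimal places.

A direction vector for ℓ is J − N = (-16, -20, 4).
α: n_1·r = n_1·K gives -6x + 2y - z = 14.
sin θ = |n·v| / (|n||v|) = |52| / (√41 · √672) = 0.31328.
θ ≈ 18.26°.

18.26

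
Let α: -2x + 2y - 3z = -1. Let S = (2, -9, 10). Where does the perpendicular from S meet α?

Foot = S − λn with λ = (n·S − d)/|n|² = (-52 − (-1))/17 = -3.
Foot = (2, -9, 10) − (-3)·(-2, 2, -3) = (-4, -3, 1).

(-4, -3, 1)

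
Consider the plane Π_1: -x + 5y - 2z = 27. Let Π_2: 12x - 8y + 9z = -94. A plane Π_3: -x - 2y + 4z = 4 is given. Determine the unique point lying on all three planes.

(-6, 5, 2)

Solving the 3×3 linear system -x + 5y - 2z = 27, 12x - 8y + 9z = -94, -x - 2y + 4z = 4 (e.g. by elimination or Cramer's rule, determinant = -207) gives (-6, 5, 2).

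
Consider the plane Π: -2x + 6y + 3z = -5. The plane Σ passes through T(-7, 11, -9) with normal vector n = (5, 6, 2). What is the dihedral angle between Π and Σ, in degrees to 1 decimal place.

Σ: n·r = n·T gives 5x + 6y + 2z = 13.
cos θ = |n₁·n₂| / (|n₁||n₂|) = |32| / (√49 · √65).
θ = arccos(0.56702) ≈ 55.5°.

55.5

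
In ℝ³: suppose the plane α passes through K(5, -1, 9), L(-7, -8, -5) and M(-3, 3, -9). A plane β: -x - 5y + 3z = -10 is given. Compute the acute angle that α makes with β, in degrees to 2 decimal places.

KL = (-12, -7, -14), KM = (-8, 4, -18); a normal to α is KL × KM = (182, -104, -104).
Using K: α has equation 182x - 104y - 104z = 78.
cos θ = |n₁·n₂| / (|n₁||n₂|) = |26| / (√54756 · √35).
θ = arccos(0.01878) ≈ 88.92°.

88.92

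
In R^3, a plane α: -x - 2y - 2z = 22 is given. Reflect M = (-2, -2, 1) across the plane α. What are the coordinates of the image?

(-6, -10, -7)

λ = (n·M − d)/|n|² = (4 − 22)/9 = -2.
Reflection = M − 2λn = (-2, -2, 1) − (-4)·(-1, -2, -2) = (-6, -10, -7).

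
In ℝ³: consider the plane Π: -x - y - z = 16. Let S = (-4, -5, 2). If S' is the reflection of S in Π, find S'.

(-10, -11, -4)

λ = (n·S − d)/|n|² = (7 − 16)/3 = -3.
Reflection = S − 2λn = (-4, -5, 2) − (-6)·(-1, -1, -1) = (-10, -11, -4).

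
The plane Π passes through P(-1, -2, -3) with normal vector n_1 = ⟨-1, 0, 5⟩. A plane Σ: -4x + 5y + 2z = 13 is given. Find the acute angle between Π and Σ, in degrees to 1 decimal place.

65.8

Π: n_1·r = n_1·P gives -x + 5z = -14.
cos θ = |n₁·n₂| / (|n₁||n₂|) = |14| / (√26 · √45).
θ = arccos(0.40929) ≈ 65.8°.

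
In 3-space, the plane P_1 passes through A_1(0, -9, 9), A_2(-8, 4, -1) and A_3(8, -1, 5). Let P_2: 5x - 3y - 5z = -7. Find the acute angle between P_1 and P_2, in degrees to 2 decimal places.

A_1A_2 = (-8, 13, -10), A_1A_3 = (8, 8, -4); a normal to P_1 is A_1A_2 × A_1A_3 = (28, -112, -168).
Using A_1: P_1 has equation 28x - 112y - 168z = -504.
cos θ = |n₁·n₂| / (|n₁||n₂|) = |1316| / (√41552 · √59).
θ = arccos(0.84049) ≈ 32.81°.

32.81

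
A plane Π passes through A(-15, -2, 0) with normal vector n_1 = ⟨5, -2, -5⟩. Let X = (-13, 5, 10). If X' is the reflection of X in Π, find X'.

Π: n_1·r = n_1·A gives 5x - 2y - 5z = -71.
λ = (n·X − d)/|n|² = (-125 − (-71))/54 = -1.
Reflection = X − 2λn = (-13, 5, 10) − (-2)·(5, -2, -5) = (-3, 1, 0).

(-3, 1, 0)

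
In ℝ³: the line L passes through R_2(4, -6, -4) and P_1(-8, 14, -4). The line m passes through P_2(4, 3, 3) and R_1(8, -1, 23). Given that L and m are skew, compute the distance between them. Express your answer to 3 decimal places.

A direction vector for L is P_1 − R_2 = (-12, 20, 0).
A direction vector for m is R_1 − P_2 = (4, -4, 20).
Common perpendicular direction n = (-12, 20, 0) × (4, -4, 20) = (400, 240, -32).
With w = (4, 3, 3) − (4, -6, -4) = (0, 9, 7), w · n = 1936.
Distance = |w · n| / |n| = |1936| / √218624 ≈ 4.141.

4.141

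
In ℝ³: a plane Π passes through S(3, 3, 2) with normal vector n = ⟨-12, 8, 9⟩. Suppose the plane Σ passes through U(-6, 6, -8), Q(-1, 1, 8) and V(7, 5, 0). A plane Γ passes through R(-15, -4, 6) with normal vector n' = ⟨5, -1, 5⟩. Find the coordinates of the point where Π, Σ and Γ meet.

(-1, 6, -6)

Π: n·r = n·S gives -12x + 8y + 9z = 6.
UQ = (5, -5, 16), UV = (13, -1, 8); a normal to Σ is UQ × UV = (-24, 168, 60).
Using U: Σ has equation -24x + 168y + 60z = 672.
Γ: n'·r = n'·R gives 5x - y + 5z = -41.
Solving the 3×3 linear system -12x + 8y + 9z = 6, -24x + 168y + 60z = 672, 5x - y + 5z = -41 (e.g. by elimination or Cramer's rule, determinant = -14784) gives (-1, 6, -6).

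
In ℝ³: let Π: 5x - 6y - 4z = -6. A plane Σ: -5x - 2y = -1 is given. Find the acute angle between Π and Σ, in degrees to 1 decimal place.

cos θ = |n₁·n₂| / (|n₁||n₂|) = |-13| / (√77 · √29).
θ = arccos(0.27511) ≈ 74.0°.

74.0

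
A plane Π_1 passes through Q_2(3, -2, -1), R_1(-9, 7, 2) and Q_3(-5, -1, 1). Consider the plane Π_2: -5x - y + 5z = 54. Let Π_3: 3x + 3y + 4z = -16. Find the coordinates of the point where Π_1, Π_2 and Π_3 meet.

(-9, 1, 2)

Q_2R_1 = (-12, 9, 3), Q_2Q_3 = (-8, 1, 2); a normal to Π_1 is Q_2R_1 × Q_2Q_3 = (15, 0, 60).
Using Q_2: Π_1 has equation 15x + 60z = -15.
Solving the 3×3 linear system 15x + 60z = -15, -5x - y + 5z = 54, 3x + 3y + 4z = -16 (e.g. by elimination or Cramer's rule, determinant = -1005) gives (-9, 1, 2).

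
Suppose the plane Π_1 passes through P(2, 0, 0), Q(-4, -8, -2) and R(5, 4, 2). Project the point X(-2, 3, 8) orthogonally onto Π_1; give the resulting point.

PQ = (-6, -8, -2), PR = (3, 4, 2); a normal to Π_1 is PQ × PR = (-8, 6, 0).
Using P: Π_1 has equation -8x + 6y = -16.
Foot = X − λn with λ = (n·X − d)/|n|² = (34 − (-16))/100 = 1/2.
Foot = (-2, 3, 8) − (1/2)·(-8, 6, 0) = (2, 0, 8).

(2, 0, 8)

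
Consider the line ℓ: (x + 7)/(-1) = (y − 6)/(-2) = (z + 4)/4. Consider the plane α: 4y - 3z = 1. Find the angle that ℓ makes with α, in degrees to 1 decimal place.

60.8

ℓ has direction (-1, -2, 4) through (-7, 6, -4).
sin θ = |n·v| / (|n||v|) = |-20| / (√25 · √21) = 0.87287.
θ ≈ 60.8°.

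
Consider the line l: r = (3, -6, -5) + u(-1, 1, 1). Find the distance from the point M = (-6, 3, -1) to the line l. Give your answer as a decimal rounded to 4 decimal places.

4.0825

Taking (3, -6, -5) on l with direction v = (-1, 1, 1): w = M − (3, -6, -5) = (-9, 9, 4), and w × v = (5, 5, 0).
Distance = |w × v| / |v| = √50 / √3 ≈ 4.0825.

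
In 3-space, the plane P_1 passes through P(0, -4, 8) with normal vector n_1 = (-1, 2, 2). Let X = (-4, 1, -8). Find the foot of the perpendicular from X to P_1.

P_1: n_1·r = n_1·P gives -x + 2y + 2z = 8.
Foot = X − λn with λ = (n·X − d)/|n|² = (-10 − 8)/9 = -2.
Foot = (-4, 1, -8) − (-2)·(-1, 2, 2) = (-6, 5, -4).

(-6, 5, -4)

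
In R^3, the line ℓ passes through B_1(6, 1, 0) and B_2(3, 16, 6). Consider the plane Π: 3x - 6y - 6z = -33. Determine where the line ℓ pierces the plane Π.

A direction vector for ℓ is B_2 − B_1 = (-3, 15, 6).
Substitute r = (6, 1, 0) + t(-3, 15, 6) into the plane: 12 + (-135)t = -33, so t = 1/3.
Intersection: (6, 1, 0) + (1/3)·(-3, 15, 6) = (5, 6, 2).

(5, 6, 2)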